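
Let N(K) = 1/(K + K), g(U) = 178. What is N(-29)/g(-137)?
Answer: -1/10324 ≈ -9.6862e-5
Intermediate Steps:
N(K) = 1/(2*K)
N(-29)/g(-137) = ((1/2)/(-29))/178 = ((1/2)*(-1/29))*(1/178) = -1/58*1/178 = -1/10324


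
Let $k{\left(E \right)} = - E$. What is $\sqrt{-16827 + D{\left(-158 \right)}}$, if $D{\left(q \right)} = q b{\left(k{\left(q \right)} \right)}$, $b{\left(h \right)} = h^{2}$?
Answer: $i \sqrt{3961139} \approx 1990.3 i$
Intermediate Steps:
$D{\left(q \right)} = q^{3}$ ($D{\left(q \right)} = q \left(- q\right)^{2} = q q^{2} = q^{3}$)
$\sqrt{-16827 + D{\left(-158 \right)}} = \sqrt{-16827 + \left(-158\right)^{3}} = \sqrt{-16827 - 3944312} = \sqrt{-3961139} = i \sqrt{3961139}$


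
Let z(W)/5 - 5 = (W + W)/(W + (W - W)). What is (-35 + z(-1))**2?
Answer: 0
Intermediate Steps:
z(W) = 35 (z(W) = 25 + 5*((W + W)/(W + (W - W))) = 25 + 5*((2*W)/(W + 0)) = 25 + 5*((2*W)/W) = 25 + 5*2 = 25 + 10 = 35)
(-35 + z(-1))**2 = (-35 + 35)**2 = 0**2 = 0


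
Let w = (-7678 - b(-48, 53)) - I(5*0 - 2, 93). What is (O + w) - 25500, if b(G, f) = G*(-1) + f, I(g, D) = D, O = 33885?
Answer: 513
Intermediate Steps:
b(G, f) = f - G (b(G, f) = -G + f = f - G)
w = -7872 (w = (-7678 - (53 - 1*(-48))) - 1*93 = (-7678 - (53 + 48)) - 93 = (-7678 - 1*101) - 93 = (-7678 - 101) - 93 = -7779 - 93 = -7872)
(O + w) - 25500 = (33885 - 7872) - 25500 = 26013 - 25500 = 513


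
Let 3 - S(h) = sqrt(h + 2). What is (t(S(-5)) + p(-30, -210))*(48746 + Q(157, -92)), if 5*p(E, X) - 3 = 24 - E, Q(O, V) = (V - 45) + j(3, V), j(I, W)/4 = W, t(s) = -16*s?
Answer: -8828103/5 + 771856*I*sqrt(3) ≈ -1.7656e+6 + 1.3369e+6*I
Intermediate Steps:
S(h) = 3 - sqrt(2 + h) (S(h) = 3 - sqrt(h + 2) = 3 - sqrt(2 + h))
j(I, W) = 4*W
Q(O, V) = -45 + 5*V (Q(O, V) = (V - 45) + 4*V = (-45 + V) + 4*V = -45 + 5*V)
p(E, X) = 27/5 - E/5 (p(E, X) = 3/5 + (24 - E)/5 = 3/5 + (24/5 - E/5) = 27/5 - E/5)
(t(S(-5)) + p(-30, -210))*(48746 + Q(157, -92)) = (-16*(3 - sqrt(2 - 5)) + (27/5 - 1/5*(-30)))*(48746 + (-45 + 5*(-92))) = (-16*(3 - sqrt(-3)) + (27/5 + 6))*(48746 + (-45 - 460)) = (-16*(3 - I*sqrt(3)) + 57/5)*(48746 - 505) = (-16*(3 - I*sqrt(3)) + 57/5)*48241 = ((-48 + 16*I*sqrt(3)) + 57/5)*48241 = (-183/5 + 16*I*sqrt(3))*48241 = -8828103/5 + 771856*I*sqrt(3)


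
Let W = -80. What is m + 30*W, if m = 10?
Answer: -2390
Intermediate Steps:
m + 30*W = 10 + 30*(-80) = 10 - 2400 = -2390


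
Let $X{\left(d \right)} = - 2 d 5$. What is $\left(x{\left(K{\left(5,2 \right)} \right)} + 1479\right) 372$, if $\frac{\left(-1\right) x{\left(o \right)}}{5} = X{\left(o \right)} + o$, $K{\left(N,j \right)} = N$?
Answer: $633888$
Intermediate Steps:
$X{\left(d \right)} = - 10 d$
$x{\left(o \right)} = 45 o$ ($x{\left(o \right)} = - 5 \left(- 10 o + o\right) = - 5 \left(- 9 o\right) = 45 o$)
$\left(x{\left(K{\left(5,2 \right)} \right)} + 1479\right) 372 = \left(45 \cdot 5 + 1479\right) 372 = \left(225 + 1479\right) 372 = 1704 \cdot 372 = 633888$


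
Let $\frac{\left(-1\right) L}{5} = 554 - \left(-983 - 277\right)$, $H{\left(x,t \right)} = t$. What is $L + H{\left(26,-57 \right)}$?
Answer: $-9127$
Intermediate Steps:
$L = -9070$ ($L = - 5 \left(554 - \left(-983 - 277\right)\right) = - 5 \left(554 - -1260\right) = - 5 \left(554 + 1260\right) = \left(-5\right) 1814 = -9070$)
$L + H{\left(26,-57 \right)} = -9070 - 57 = -9127$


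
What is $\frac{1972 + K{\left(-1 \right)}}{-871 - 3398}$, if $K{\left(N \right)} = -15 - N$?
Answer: $- \frac{1958}{4269} \approx -0.45866$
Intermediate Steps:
$\frac{1972 + K{\left(-1 \right)}}{-871 - 3398} = \frac{1972 - 14}{-871 - 3398} = \frac{1972 + \left(-15 + 1\right)}{-4269} = \left(1972 - 14\right) \left(- \frac{1}{4269}\right) = 1958 \left(- \frac{1}{4269}\right) = - \frac{1958}{4269}$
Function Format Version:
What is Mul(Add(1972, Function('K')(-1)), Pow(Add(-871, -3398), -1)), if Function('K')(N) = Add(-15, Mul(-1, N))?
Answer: Rational(-1958, 4269) ≈ -0.45866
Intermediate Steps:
Mul(Add(1972, Function('K')(-1)), Pow(Add(-871, -3398), -1)) = Mul(Add(1972, Add(-15, Mul(-1, -1))), Pow(Add(-871, -3398), -1)) = Mul(Add(1972, Add(-15, 1)), Pow(-4269, -1)) = Mul(Add(1972, -14), Rational(-1, 4269)) = Mul(1958, Rational(-1, 4269)) = Rational(-1958, 4269)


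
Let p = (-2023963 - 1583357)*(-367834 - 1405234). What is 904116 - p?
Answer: -6396022753644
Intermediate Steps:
p = 6396023657760 (p = -3607320*(-1773068) = 6396023657760)
904116 - p = 904116 - 1*6396023657760 = 904116 - 6396023657760 = -6396022753644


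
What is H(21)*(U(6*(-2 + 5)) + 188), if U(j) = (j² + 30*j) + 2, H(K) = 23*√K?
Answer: 24242*√21 ≈ 1.1109e+5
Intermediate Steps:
U(j) = 2 + j² + 30*j
H(21)*(U(6*(-2 + 5)) + 188) = (23*√21)*((2 + (6*(-2 + 5))² + 30*(6*(-2 + 5))) + 188) = (23*√21)*((2 + (6*3)² + 30*(6*3)) + 188) = (23*√21)*((2 + 18² + 30*18) + 188) = (23*√21)*((2 + 324 + 540) + 188) = (23*√21)*(866 + 188) = (23*√21)*1054 = 24242*√21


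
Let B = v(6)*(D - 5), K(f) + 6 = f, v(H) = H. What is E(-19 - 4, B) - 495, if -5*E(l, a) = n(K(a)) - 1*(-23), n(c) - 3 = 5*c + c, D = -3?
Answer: -2177/5 ≈ -435.40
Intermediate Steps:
K(f) = -6 + f
B = -48 (B = 6*(-3 - 5) = 6*(-8) = -48)
n(c) = 3 + 6*c (n(c) = 3 + (5*c + c) = 3 + 6*c)
E(l, a) = 2 - 6*a/5 (E(l, a) = -((3 + 6*(-6 + a)) - 1*(-23))/5 = -((3 + (-36 + 6*a)) + 23)/5 = -((-33 + 6*a) + 23)/5 = -(-10 + 6*a)/5 = 2 - 6*a/5)
E(-19 - 4, B) - 495 = (2 - 6/5*(-48)) - 495 = (2 + 288/5) - 495 = 298/5 - 495 = -2177/5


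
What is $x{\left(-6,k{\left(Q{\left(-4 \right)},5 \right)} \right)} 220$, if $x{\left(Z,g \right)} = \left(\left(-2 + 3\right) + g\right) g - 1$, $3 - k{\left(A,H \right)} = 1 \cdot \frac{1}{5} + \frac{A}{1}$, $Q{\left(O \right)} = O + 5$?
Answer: $\frac{4444}{5} \approx 888.8$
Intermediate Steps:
$Q{\left(O \right)} = 5 + O$
$k{\left(A,H \right)} = \frac{14}{5} - A$ ($k{\left(A,H \right)} = 3 - \left(1 \cdot \frac{1}{5} + \frac{A}{1}\right) = 3 - \left(1 \cdot \frac{1}{5} + A 1\right) = 3 - \left(\frac{1}{5} + A\right) = \frac{14}{5} - A$)
$x{\left(Z,g \right)} = -1 + g \left(1 + g\right)$ ($x{\left(Z,g \right)} = \left(1 + g\right) g - 1 = g \left(1 + g\right) - 1 = -1 + g \left(1 + g\right)$)
$x{\left(-6,k{\left(Q{\left(-4 \right)},5 \right)} \right)} 220 = \left(-1 + \left(\frac{14}{5} - \left(5 - 4\right)\right) + \left(\frac{14}{5} - \left(5 - 4\right)\right)^{2}\right) 220 = \left(-1 + \left(\frac{14}{5} - 1\right) + \left(\frac{14}{5} - 1\right)^{2}\right) 220 = \left(-1 + \frac{9}{5} + \left(\frac{9}{5}\right)^{2}\right) 220 = \left(-1 + \frac{9}{5} + \frac{81}{25}\right) 220 = \frac{101}{25} \cdot 220 = \frac{4444}{5}$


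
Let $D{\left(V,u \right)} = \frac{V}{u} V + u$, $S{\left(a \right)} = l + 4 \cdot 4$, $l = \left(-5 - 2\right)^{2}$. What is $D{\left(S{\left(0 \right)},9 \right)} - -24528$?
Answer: $\frac{225058}{9} \approx 25006.0$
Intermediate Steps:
$l = 49$ ($l = \left(-7\right)^{2} = 49$)
$S{\left(a \right)} = 65$ ($S{\left(a \right)} = 49 + 4 \cdot 4 = 49 + 16 = 65$)
$D{\left(V,u \right)} = u + \frac{V^{2}}{u}$ ($D{\left(V,u \right)} = \frac{V^{2}}{u} + u = u + \frac{V^{2}}{u}$)
$D{\left(S{\left(0 \right)},9 \right)} - -24528 = \left(9 + \frac{65^{2}}{9}\right) - -24528 = \left(9 + 4225 \cdot \frac{1}{9}\right) + 24528 = \left(9 + \frac{4225}{9}\right) + 24528 = \frac{4306}{9} + 24528 = \frac{225058}{9}$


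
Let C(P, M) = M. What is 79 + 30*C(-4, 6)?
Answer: 259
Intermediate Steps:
79 + 30*C(-4, 6) = 79 + 30*6 = 79 + 180 = 259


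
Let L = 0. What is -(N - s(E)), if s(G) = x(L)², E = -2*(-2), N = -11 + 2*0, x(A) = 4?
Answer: 27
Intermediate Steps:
N = -11 (N = -11 + 0 = -11)
E = 4
s(G) = 16 (s(G) = 4² = 16)
-(N - s(E)) = -(-11 - 1*16) = -(-11 - 16) = -1*(-27) = 27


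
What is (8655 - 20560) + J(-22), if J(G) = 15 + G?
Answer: -11912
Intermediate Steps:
(8655 - 20560) + J(-22) = (8655 - 20560) + (15 - 22) = -11905 - 7 = -11912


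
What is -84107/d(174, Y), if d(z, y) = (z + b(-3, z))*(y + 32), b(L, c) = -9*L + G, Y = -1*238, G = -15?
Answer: 84107/38316 ≈ 2.1951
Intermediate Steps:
Y = -238
b(L, c) = -15 - 9*L (b(L, c) = -9*L - 15 = -15 - 9*L)
d(z, y) = (12 + z)*(32 + y) (d(z, y) = (z + (-15 - 9*(-3)))*(y + 32) = (z + (-15 + 27))*(32 + y) = (z + 12)*(32 + y) = (12 + z)*(32 + y))
-84107/d(174, Y) = -84107/(384 + 12*(-238) + 32*174 - 238*174) = -84107/(384 - 2856 + 5568 - 41412) = -84107/(-38316) = -84107*(-1/38316) = 84107/38316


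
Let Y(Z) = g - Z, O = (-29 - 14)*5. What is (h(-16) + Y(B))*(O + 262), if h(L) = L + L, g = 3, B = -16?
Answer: -611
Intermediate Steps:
O = -215 (O = -43*5 = -215)
h(L) = 2*L
Y(Z) = 3 - Z
(h(-16) + Y(B))*(O + 262) = (2*(-16) + (3 - 1*(-16)))*(-215 + 262) = (-32 + (3 + 16))*47 = (-32 + 19)*47 = -13*47 = -611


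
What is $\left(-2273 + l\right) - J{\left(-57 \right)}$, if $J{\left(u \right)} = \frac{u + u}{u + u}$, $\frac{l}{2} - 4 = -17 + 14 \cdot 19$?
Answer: $-1768$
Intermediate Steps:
$l = 506$ ($l = 8 + 2 \left(-17 + 14 \cdot 19\right) = 8 + 2 \left(-17 + 266\right) = 8 + 2 \cdot 249 = 8 + 498 = 506$)
$J{\left(u \right)} = 1$ ($J{\left(u \right)} = \frac{2 u}{2 u} = 2 u \frac{1}{2 u} = 1$)
$\left(-2273 + l\right) - J{\left(-57 \right)} = \left(-2273 + 506\right) - 1 = -1767 - 1 = -1768$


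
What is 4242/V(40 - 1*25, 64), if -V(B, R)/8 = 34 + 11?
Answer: -707/60 ≈ -11.783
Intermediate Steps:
V(B, R) = -360 (V(B, R) = -8*(34 + 11) = -8*45 = -360)
4242/V(40 - 1*25, 64) = 4242/(-360) = 4242*(-1/360) = -707/60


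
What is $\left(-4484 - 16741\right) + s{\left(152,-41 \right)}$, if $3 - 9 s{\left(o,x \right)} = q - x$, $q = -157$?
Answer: $- \frac{190906}{9} \approx -21212.0$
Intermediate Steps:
$s{\left(o,x \right)} = \frac{160}{9} + \frac{x}{9}$ ($s{\left(o,x \right)} = \frac{1}{3} - \frac{-157 - x}{9} = \frac{1}{3} + \left(\frac{157}{9} + \frac{x}{9}\right) = \frac{160}{9} + \frac{x}{9}$)
$\left(-4484 - 16741\right) + s{\left(152,-41 \right)} = \left(-4484 - 16741\right) + \left(\frac{160}{9} + \frac{1}{9} \left(-41\right)\right) = -21225 + \left(\frac{160}{9} - \frac{41}{9}\right) = -21225 + \frac{119}{9} = - \frac{190906}{9}$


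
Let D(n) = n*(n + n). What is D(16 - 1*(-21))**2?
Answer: 7496644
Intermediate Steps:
D(n) = 2*n**2 (D(n) = n*(2*n) = 2*n**2)
D(16 - 1*(-21))**2 = (2*(16 - 1*(-21))**2)**2 = (2*(16 + 21)**2)**2 = (2*37**2)**2 = (2*1369)**2 = 2738**2 = 7496644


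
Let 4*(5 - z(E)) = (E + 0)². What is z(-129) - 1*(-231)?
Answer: -15697/4 ≈ -3924.3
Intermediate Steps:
z(E) = 5 - E²/4 (z(E) = 5 - (E + 0)²/4 = 5 - E²/4)
z(-129) - 1*(-231) = (5 - ¼*(-129)²) - 1*(-231) = (5 - ¼*16641) + 231 = (5 - 16641/4) + 231 = -16621/4 + 231 = -15697/4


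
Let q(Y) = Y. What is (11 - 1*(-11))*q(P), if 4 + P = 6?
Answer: 44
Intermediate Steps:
P = 2 (P = -4 + 6 = 2)
(11 - 1*(-11))*q(P) = (11 - 1*(-11))*2 = (11 + 11)*2 = 22*2 = 44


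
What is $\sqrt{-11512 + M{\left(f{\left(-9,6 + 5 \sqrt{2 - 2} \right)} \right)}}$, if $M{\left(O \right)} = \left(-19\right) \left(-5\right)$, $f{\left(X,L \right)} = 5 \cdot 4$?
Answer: $7 i \sqrt{233} \approx 106.85 i$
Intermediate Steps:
$f{\left(X,L \right)} = 20$
$M{\left(O \right)} = 95$
$\sqrt{-11512 + M{\left(f{\left(-9,6 + 5 \sqrt{2 - 2} \right)} \right)}} = \sqrt{-11512 + 95} = \sqrt{-11417} = 7 i \sqrt{233}$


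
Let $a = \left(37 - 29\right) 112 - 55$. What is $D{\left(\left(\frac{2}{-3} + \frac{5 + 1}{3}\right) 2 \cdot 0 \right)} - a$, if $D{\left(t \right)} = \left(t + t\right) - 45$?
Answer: $-886$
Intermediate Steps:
$a = 841$ ($a = 8 \cdot 112 - 55 = 896 - 55 = 841$)
$D{\left(t \right)} = -45 + 2 t$ ($D{\left(t \right)} = 2 t - 45 = -45 + 2 t$)
$D{\left(\left(\frac{2}{-3} + \frac{5 + 1}{3}\right) 2 \cdot 0 \right)} - a = \left(-45 + 2 \left(\frac{2}{-3} + \frac{5 + 1}{3}\right) 2 \cdot 0\right) - 841 = \left(-45 + 2 \left(2 \left(- \frac{1}{3}\right) + 6 \cdot \frac{1}{3}\right) 2 \cdot 0\right) - 841 = \left(-45 + 2 \left(- \frac{2}{3} + 2\right) 2 \cdot 0\right) - 841 = \left(-45 + 2 \cdot \frac{4}{3} \cdot 2 \cdot 0\right) - 841 = \left(-45 + 2 \cdot \frac{8}{3} \cdot 0\right) - 841 = \left(-45 + 2 \cdot 0\right) - 841 = \left(-45 + 0\right) - 841 = -45 - 841 = -886$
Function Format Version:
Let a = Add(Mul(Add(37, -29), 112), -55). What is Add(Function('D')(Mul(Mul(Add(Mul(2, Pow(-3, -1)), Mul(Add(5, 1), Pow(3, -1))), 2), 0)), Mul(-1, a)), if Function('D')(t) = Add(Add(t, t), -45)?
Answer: -886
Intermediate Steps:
a = 841 (a = Add(Mul(8, 112), -55) = Add(896, -55) = 841)
Function('D')(t) = Add(-45, Mul(2, t)) (Function('D')(t) = Add(Mul(2, t), -45) = Add(-45, Mul(2, t)))
Add(Function('D')(Mul(Mul(Add(Mul(2, Pow(-3, -1)), Mul(Add(5, 1), Pow(3, -1))), 2), 0)), Mul(-1, a)) = Add(Add(-45, Mul(2, Mul(Mul(Add(Mul(2, Pow(-3, -1)), Mul(Add(5, 1), Pow(3, -1))), 2), 0))), Mul(-1, 841)) = Add(Add(-45, Mul(2, Mul(Mul(Add(Mul(2, Rational(-1, 3)), Mul(6, Rational(1, 3))), 2), 0))), -841) = Add(Add(-45, Mul(2, Mul(Mul(Add(Rational(-2, 3), 2), 2), 0))), -841) = Add(Add(-45, Mul(2, Mul(Mul(Rational(4, 3), 2), 0))), -841) = Add(Add(-45, Mul(2, Mul(Rational(8, 3), 0))), -841) = Add(Add(-45, Mul(2, 0)), -841) = Add(Add(-45, 0), -841) = Add(-45, -841) = -886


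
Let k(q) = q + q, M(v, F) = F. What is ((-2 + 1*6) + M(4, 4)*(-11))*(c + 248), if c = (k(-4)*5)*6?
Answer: -320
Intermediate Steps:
k(q) = 2*q
c = -240 (c = ((2*(-4))*5)*6 = -8*5*6 = -40*6 = -240)
((-2 + 1*6) + M(4, 4)*(-11))*(c + 248) = ((-2 + 1*6) + 4*(-11))*(-240 + 248) = ((-2 + 6) - 44)*8 = (4 - 44)*8 = -40*8 = -320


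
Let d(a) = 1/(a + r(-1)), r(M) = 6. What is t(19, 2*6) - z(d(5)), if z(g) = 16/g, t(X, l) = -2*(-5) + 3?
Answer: -163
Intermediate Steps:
t(X, l) = 13 (t(X, l) = 10 + 3 = 13)
d(a) = 1/(6 + a) (d(a) = 1/(a + 6) = 1/(6 + a))
t(19, 2*6) - z(d(5)) = 13 - 16/(1/(6 + 5)) = 13 - 16/(1/11) = 13 - 16/1/11 = 13 - 16*11 = 13 - 1*176 = 13 - 176 = -163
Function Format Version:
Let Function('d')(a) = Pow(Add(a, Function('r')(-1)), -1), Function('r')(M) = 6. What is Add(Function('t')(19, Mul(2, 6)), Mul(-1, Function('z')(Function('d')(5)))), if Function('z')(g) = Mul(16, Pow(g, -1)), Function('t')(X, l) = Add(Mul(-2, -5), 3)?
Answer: -163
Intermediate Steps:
Function('t')(X, l) = 13 (Function('t')(X, l) = Add(10, 3) = 13)
Function('d')(a) = Pow(Add(6, a), -1) (Function('d')(a) = Pow(Add(a, 6), -1) = Pow(Add(6, a), -1))
Add(Function('t')(19, Mul(2, 6)), Mul(-1, Function('z')(Function('d')(5)))) = Add(13, Mul(-1, Mul(16, Pow(Pow(Add(6, 5), -1), -1)))) = Add(13, Mul(-1, Mul(16, Pow(Pow(11, -1), -1)))) = Add(13, Mul(-1, Mul(16, Pow(Rational(1, 11), -1)))) = Add(13, Mul(-1, Mul(16, 11))) = Add(13, Mul(-1, 176)) = Add(13, -176) = -163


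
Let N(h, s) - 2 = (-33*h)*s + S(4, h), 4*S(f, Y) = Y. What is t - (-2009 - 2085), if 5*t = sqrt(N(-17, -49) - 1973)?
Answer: 4094 + I*sqrt(117857)/10 ≈ 4094.0 + 34.33*I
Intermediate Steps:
S(f, Y) = Y/4
N(h, s) = 2 + h/4 - 33*h*s (N(h, s) = 2 + ((-33*h)*s + h/4) = 2 + (-33*h*s + h/4) = 2 + (h/4 - 33*h*s) = 2 + h/4 - 33*h*s)
t = I*sqrt(117857)/10 (t = sqrt((2 + (1/4)*(-17) - 33*(-17)*(-49)) - 1973)/5 = sqrt((2 - 17/4 - 27489) - 1973)/5 = sqrt(-109965/4 - 1973)/5 = sqrt(-117857/4)/5 = (I*sqrt(117857)/2)/5 = I*sqrt(117857)/10 ≈ 34.33*I)
t - (-2009 - 2085) = I*sqrt(117857)/10 - (-2009 - 2085) = I*sqrt(117857)/10 - 1*(-4094) = I*sqrt(117857)/10 + 4094 = 4094 + I*sqrt(117857)/10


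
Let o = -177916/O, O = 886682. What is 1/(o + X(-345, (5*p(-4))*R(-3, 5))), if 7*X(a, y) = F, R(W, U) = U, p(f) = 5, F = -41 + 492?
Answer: 3103387/199324085 ≈ 0.015570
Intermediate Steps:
F = 451
o = -88958/443341 (o = -177916/886682 = -177916*1/886682 = -88958/443341 ≈ -0.20065)
X(a, y) = 451/7 (X(a, y) = (1/7)*451 = 451/7)
1/(o + X(-345, (5*p(-4))*R(-3, 5))) = 1/(-88958/443341 + 451/7) = 1/(199324085/3103387) = 3103387/199324085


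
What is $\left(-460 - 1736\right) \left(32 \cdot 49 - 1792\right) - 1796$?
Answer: $490108$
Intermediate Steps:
$\left(-460 - 1736\right) \left(32 \cdot 49 - 1792\right) - 1796 = - 2196 \left(1568 - 1792\right) - 1796 = \left(-2196\right) \left(-224\right) - 1796 = 491904 - 1796 = 490108$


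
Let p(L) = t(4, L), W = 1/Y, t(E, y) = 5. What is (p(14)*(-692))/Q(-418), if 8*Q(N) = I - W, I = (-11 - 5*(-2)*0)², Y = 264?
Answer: -7307520/31943 ≈ -228.77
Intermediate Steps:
W = 1/264 ≈ 0.0037879
p(L) = 5
I = 121 (I = (-11 + 10*0)² = (-11 + 0)² = (-11)² = 121)
Q(N) = 31943/2112 (Q(N) = (121 - 1*1/264)/8 = (121 - 1/264)/8 = (⅛)*(31943/264) = 31943/2112)
(p(14)*(-692))/Q(-418) = (5*(-692))/(31943/2112) = -3460*2112/31943 = -7307520/31943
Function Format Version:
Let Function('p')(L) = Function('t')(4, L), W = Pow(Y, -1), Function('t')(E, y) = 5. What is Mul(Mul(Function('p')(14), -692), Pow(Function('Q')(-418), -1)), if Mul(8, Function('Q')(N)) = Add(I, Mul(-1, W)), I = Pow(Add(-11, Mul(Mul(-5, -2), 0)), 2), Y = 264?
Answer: Rational(-7307520, 31943) ≈ -228.77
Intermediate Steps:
W = Rational(1, 264) (W = Pow(264, -1) = Rational(1, 264) ≈ 0.0037879)
Function('p')(L) = 5
I = 121 (I = Pow(Add(-11, Mul(10, 0)), 2) = Pow(Add(-11, 0), 2) = Pow(-11, 2) = 121)
Function('Q')(N) = Rational(31943, 2112) (Function('Q')(N) = Mul(Rational(1, 8), Add(121, Mul(-1, Rational(1, 264)))) = Mul(Rational(1, 8), Add(121, Rational(-1, 264))) = Mul(Rational(1, 8), Rational(31943, 264)) = Rational(31943, 2112))
Mul(Mul(Function('p')(14), -692), Pow(Function('Q')(-418), -1)) = Mul(Mul(5, -692), Pow(Rational(31943, 2112), -1)) = Mul(-3460, Rational(2112, 31943)) = Rational(-7307520, 31943)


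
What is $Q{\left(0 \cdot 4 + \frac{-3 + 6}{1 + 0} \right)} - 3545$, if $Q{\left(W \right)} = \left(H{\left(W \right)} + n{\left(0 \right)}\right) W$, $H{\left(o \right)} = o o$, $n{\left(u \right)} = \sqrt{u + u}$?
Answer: $-3518$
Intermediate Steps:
$n{\left(u \right)} = \sqrt{2} \sqrt{u}$ ($n{\left(u \right)} = \sqrt{2 u} = \sqrt{2} \sqrt{u}$)
$H{\left(o \right)} = o^{2}$
$Q{\left(W \right)} = W^{3}$ ($Q{\left(W \right)} = \left(W^{2} + \sqrt{2} \sqrt{0}\right) W = \left(W^{2} + \sqrt{2} \cdot 0\right) W = \left(W^{2} + 0\right) W = W^{2} W = W^{3}$)
$Q{\left(0 \cdot 4 + \frac{-3 + 6}{1 + 0} \right)} - 3545 = \left(0 \cdot 4 + \frac{-3 + 6}{1 + 0}\right)^{3} - 3545 = \left(0 + \frac{3}{1}\right)^{3} - 3545 = \left(0 + 3 \cdot 1\right)^{3} - 3545 = \left(0 + 3\right)^{3} - 3545 = 3^{3} - 3545 = 27 - 3545 = -3518$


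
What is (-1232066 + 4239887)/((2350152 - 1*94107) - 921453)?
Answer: 1002607/444864 ≈ 2.2537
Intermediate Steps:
(-1232066 + 4239887)/((2350152 - 1*94107) - 921453) = 3007821/((2350152 - 94107) - 921453) = 3007821/(2256045 - 921453) = 3007821/1334592 = 3007821*(1/1334592) = 1002607/444864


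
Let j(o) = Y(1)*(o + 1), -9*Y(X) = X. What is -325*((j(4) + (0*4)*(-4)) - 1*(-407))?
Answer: -1188850/9 ≈ -1.3209e+5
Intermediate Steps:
Y(X) = -X/9
j(o) = -⅑ - o/9 (j(o) = (-⅑*1)*(o + 1) = -(1 + o)/9 = -⅑ - o/9)
-325*((j(4) + (0*4)*(-4)) - 1*(-407)) = -325*(((-⅑ - ⅑*4) + (0*4)*(-4)) - 1*(-407)) = -325*(((-⅑ - 4/9) + 0*(-4)) + 407) = -325*((-5/9 + 0) + 407) = -325*(-5/9 + 407) = -325*3658/9 = -1188850/9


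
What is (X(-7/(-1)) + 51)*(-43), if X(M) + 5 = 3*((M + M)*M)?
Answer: -14620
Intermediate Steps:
X(M) = -5 + 6*M² (X(M) = -5 + 3*((M + M)*M) = -5 + 3*((2*M)*M) = -5 + 3*(2*M²) = -5 + 6*M²)
(X(-7/(-1)) + 51)*(-43) = ((-5 + 6*(-7/(-1))²) + 51)*(-43) = ((-5 + 6*(-7*(-1))²) + 51)*(-43) = ((-5 + 6*7²) + 51)*(-43) = ((-5 + 6*49) + 51)*(-43) = ((-5 + 294) + 51)*(-43) = (289 + 51)*(-43) = 340*(-43) = -14620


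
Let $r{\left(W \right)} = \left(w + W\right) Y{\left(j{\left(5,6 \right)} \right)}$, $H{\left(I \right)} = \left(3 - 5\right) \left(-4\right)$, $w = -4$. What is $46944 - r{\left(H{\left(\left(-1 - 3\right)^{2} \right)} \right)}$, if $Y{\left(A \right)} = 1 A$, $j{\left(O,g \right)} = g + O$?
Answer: $46900$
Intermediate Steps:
$j{\left(O,g \right)} = O + g$
$Y{\left(A \right)} = A$
$H{\left(I \right)} = 8$ ($H{\left(I \right)} = \left(-2\right) \left(-4\right) = 8$)
$r{\left(W \right)} = -44 + 11 W$ ($r{\left(W \right)} = \left(-4 + W\right) \left(5 + 6\right) = \left(-4 + W\right) 11 = -44 + 11 W$)
$46944 - r{\left(H{\left(\left(-1 - 3\right)^{2} \right)} \right)} = 46944 - \left(-44 + 11 \cdot 8\right) = 46944 - \left(-44 + 88\right) = 46944 - 44 = 46900$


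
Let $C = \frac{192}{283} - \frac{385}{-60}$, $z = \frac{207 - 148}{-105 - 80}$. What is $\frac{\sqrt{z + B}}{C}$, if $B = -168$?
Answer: $\frac{3396 i \sqrt{5760715}}{4457575} \approx 1.8286 i$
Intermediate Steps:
$z = - \frac{59}{185}$ ($z = \frac{59}{-185} = 59 \left(- \frac{1}{185}\right) = - \frac{59}{185} \approx -0.31892$)
$C = \frac{24095}{3396}$ ($C = 192 \cdot \frac{1}{283} - - \frac{77}{12} = \frac{192}{283} + \frac{77}{12} = \frac{24095}{3396} \approx 7.0951$)
$\frac{\sqrt{z + B}}{C} = \frac{\sqrt{- \frac{59}{185} - 168}}{\frac{24095}{3396}} = \sqrt{- \frac{31139}{185}} \cdot \frac{3396}{24095} = \frac{i \sqrt{5760715}}{185} \cdot \frac{3396}{24095} = \frac{3396 i \sqrt{5760715}}{4457575}$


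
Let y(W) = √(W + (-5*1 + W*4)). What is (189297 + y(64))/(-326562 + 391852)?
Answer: 189297/65290 + 3*√35/65290 ≈ 2.8996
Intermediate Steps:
y(W) = √(-5 + 5*W) (y(W) = √(W + (-5 + 4*W)) = √(-5 + 5*W))
(189297 + y(64))/(-326562 + 391852) = (189297 + √(-5 + 5*64))/(-326562 + 391852) = (189297 + √(-5 + 320))/65290 = (189297 + √315)*(1/65290) = (189297 + 3*√35)*(1/65290) = 189297/65290 + 3*√35/65290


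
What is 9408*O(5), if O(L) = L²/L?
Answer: 47040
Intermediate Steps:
O(L) = L
9408*O(5) = 9408*5 = 47040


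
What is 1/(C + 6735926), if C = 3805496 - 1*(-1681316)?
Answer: 1/12222738 ≈ 8.1815e-8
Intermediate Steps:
C = 5486812 (C = 3805496 + 1681316 = 5486812)
1/(C + 6735926) = 1/(5486812 + 6735926) = 1/12222738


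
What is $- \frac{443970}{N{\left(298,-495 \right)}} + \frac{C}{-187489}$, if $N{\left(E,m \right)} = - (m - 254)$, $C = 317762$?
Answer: $- \frac{83477495068}{140429261} \approx -594.45$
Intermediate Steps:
$N{\left(E,m \right)} = 254 - m$ ($N{\left(E,m \right)} = - (m - 254) = - (-254 + m) = 254 - m$)
$- \frac{443970}{N{\left(298,-495 \right)}} + \frac{C}{-187489} = - \frac{443970}{254 - -495} + \frac{317762}{-187489} = - \frac{443970}{254 + 495} + 317762 \left(- \frac{1}{187489}\right) = - \frac{443970}{749} - \frac{317762}{187489} = - \frac{83477495068}{140429261}$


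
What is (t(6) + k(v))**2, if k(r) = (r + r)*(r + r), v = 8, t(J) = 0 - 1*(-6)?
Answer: 68644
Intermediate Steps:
t(J) = 6 (t(J) = 0 + 6 = 6)
k(r) = 4*r**2 (k(r) = (2*r)*(2*r) = 4*r**2)
(t(6) + k(v))**2 = (6 + 4*8**2)**2 = (6 + 4*64)**2 = (6 + 256)**2 = 262**2 = 68644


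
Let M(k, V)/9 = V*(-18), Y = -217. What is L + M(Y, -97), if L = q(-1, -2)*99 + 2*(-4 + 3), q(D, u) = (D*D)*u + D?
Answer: 15415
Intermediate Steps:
M(k, V) = -162*V (M(k, V) = 9*(V*(-18)) = 9*(-18*V) = -162*V)
q(D, u) = D + u*D² (q(D, u) = D²*u + D = u*D² + D = D + u*D²)
L = -299 (L = -(1 - 1*(-2))*99 + 2*(-4 + 3) = -(1 + 2)*99 + 2*(-1) = -1*3*99 - 2 = -3*99 - 2 = -297 - 2 = -299)
L + M(Y, -97) = -299 - 162*(-97) = -299 + 15714 = 15415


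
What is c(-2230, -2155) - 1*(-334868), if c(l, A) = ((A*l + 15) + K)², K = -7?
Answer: 23094349147832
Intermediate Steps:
c(l, A) = (8 + A*l)² (c(l, A) = ((A*l + 15) - 7)² = ((15 + A*l) - 7)² = (8 + A*l)²)
c(-2230, -2155) - 1*(-334868) = (8 - 2155*(-2230))² - 1*(-334868) = (8 + 4805650)² + 334868 = 4805658² + 334868 = 23094348812964 + 334868 = 23094349147832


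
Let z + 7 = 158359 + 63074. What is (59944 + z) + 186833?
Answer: 468203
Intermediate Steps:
z = 221426 (z = -7 + (158359 + 63074) = -7 + 221433 = 221426)
(59944 + z) + 186833 = (59944 + 221426) + 186833 = 281370 + 186833 = 468203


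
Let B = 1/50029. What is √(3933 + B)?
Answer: √200896103218/7147 ≈ 62.714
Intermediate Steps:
B = 1/50029 ≈ 1.9988e-5
√(3933 + B) = √(3933 + 1/50029) = √(196764058/50029) = √200896103218/7147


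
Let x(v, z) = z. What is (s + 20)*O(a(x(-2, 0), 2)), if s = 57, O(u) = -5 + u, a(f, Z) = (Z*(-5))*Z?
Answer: -1925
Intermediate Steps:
a(f, Z) = -5*Z² (a(f, Z) = (-5*Z)*Z = -5*Z²)
(s + 20)*O(a(x(-2, 0), 2)) = (57 + 20)*(-5 - 5*2²) = 77*(-5 - 5*4) = 77*(-5 - 20) = 77*(-25) = -1925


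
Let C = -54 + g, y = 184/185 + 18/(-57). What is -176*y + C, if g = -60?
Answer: -820646/3515 ≈ -233.47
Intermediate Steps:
y = 2386/3515 (y = 184*(1/185) + 18*(-1/57) = 184/185 - 6/19 = 2386/3515 ≈ 0.67881)
C = -114 (C = -54 - 60 = -114)
-176*y + C = -176*2386/3515 - 114 = -419936/3515 - 114 = -820646/3515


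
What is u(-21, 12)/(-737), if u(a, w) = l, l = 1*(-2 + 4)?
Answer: -2/737 ≈ -0.0027137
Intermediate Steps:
l = 2 (l = 1*2 = 2)
u(a, w) = 2
u(-21, 12)/(-737) = 2/(-737) = 2*(-1/737) = -2/737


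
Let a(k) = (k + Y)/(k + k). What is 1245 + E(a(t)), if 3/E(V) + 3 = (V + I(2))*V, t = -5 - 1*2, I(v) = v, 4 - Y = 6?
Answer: 105629/85 ≈ 1242.7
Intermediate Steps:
Y = -2 (Y = 4 - 1*6 = 4 - 6 = -2)
t = -7 (t = -5 - 2 = -7)
a(k) = (-2 + k)/(2*k) (a(k) = (k - 2)/(k + k) = (-2 + k)/((2*k)) = (-2 + k)*(1/(2*k)) = (-2 + k)/(2*k))
E(V) = 3/(-3 + V*(2 + V)) (E(V) = 3/(-3 + (V + 2)*V) = 3/(-3 + (2 + V)*V) = 3/(-3 + V*(2 + V)))
1245 + E(a(t)) = 1245 + 3/(-3 + ((½)*(-2 - 7)/(-7))² + 2*((½)*(-2 - 7)/(-7))) = 1245 + 3/(-3 + ((½)*(-⅐)*(-9))² + 2*((½)*(-⅐)*(-9))) = 1245 + 3/(-3 + (9/14)² + 2*(9/14)) = 1245 + 3/(-3 + 81/196 + 9/7) = 1245 + 3/(-255/196) = 1245 + 3*(-196/255) = 1245 - 196/85 = 105629/85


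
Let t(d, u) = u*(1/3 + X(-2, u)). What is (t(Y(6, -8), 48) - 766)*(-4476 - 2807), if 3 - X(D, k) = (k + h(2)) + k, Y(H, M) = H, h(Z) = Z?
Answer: 38672730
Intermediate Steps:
X(D, k) = 1 - 2*k (X(D, k) = 3 - ((k + 2) + k) = 3 - ((2 + k) + k) = 3 - (2 + 2*k) = 3 + (-2 - 2*k) = 1 - 2*k)
t(d, u) = u*(4/3 - 2*u) (t(d, u) = u*(1/3 + (1 - 2*u)) = u*(4/3 - 2*u))
(t(Y(6, -8), 48) - 766)*(-4476 - 2807) = ((2/3)*48*(2 - 3*48) - 766)*(-4476 - 2807) = ((2/3)*48*(2 - 144) - 766)*(-7283) = ((2/3)*48*(-142) - 766)*(-7283) = (-4544 - 766)*(-7283) = -5310*(-7283) = 38672730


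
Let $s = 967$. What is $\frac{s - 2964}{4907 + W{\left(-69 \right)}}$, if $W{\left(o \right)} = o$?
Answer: $- \frac{1997}{4838} \approx -0.41277$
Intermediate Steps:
$\frac{s - 2964}{4907 + W{\left(-69 \right)}} = \frac{967 - 2964}{4907 - 69} = - \frac{1997}{4838}$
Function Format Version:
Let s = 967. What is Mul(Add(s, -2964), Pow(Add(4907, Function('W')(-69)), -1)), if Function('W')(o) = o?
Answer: Rational(-1997, 4838) ≈ -0.41277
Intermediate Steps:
Mul(Add(s, -2964), Pow(Add(4907, Function('W')(-69)), -1)) = Mul(Add(967, -2964), Pow(Add(4907, -69), -1)) = Mul(-1997, Pow(4838, -1)) = Mul(-1997, Rational(1, 4838)) = Rational(-1997, 4838)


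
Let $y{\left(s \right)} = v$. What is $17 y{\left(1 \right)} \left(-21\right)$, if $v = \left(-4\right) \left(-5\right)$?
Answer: $-7140$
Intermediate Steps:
$v = 20$
$y{\left(s \right)} = 20$
$17 y{\left(1 \right)} \left(-21\right) = 17 \cdot 20 \left(-21\right) = 340 \left(-21\right) = -7140$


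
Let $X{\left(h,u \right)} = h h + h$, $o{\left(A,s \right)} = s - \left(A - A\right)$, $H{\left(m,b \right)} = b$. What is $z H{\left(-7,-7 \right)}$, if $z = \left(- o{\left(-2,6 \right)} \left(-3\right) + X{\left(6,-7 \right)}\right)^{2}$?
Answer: $-25200$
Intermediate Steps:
$o{\left(A,s \right)} = s$ ($o{\left(A,s \right)} = s - 0 = s + 0 = s$)
$X{\left(h,u \right)} = h + h^{2}$ ($X{\left(h,u \right)} = h^{2} + h = h + h^{2}$)
$z = 3600$ ($z = \left(- 6 \left(-3\right) + 6 \left(1 + 6\right)\right)^{2} = \left(\left(-1\right) \left(-18\right) + 6 \cdot 7\right)^{2} = \left(18 + 42\right)^{2} = 60^{2} = 3600$)
$z H{\left(-7,-7 \right)} = 3600 \left(-7\right) = -25200$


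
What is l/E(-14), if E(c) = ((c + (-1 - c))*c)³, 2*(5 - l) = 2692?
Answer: -1341/2744 ≈ -0.48870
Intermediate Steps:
l = -1341 (l = 5 - ½*2692 = 5 - 1346 = -1341)
E(c) = -c³ (E(c) = (-c)³ = -c³)
l/E(-14) = -1341/((-1*(-14)³)) = -1341/((-1*(-2744))) = -1341/2744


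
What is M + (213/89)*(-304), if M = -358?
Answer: -96614/89 ≈ -1085.6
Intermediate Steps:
M + (213/89)*(-304) = -358 + (213/89)*(-304) = -358 - 64752/89 = -96614/89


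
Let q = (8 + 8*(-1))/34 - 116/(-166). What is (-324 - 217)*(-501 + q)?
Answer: 22465025/83 ≈ 2.7066e+5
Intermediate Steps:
q = 58/83 (q = (8 - 8)*(1/34) - 116*(-1/166) = 0*(1/34) + 58/83 = 0 + 58/83 = 58/83 ≈ 0.69880)
(-324 - 217)*(-501 + q) = (-324 - 217)*(-501 + 58/83) = -541*(-41525/83) = 22465025/83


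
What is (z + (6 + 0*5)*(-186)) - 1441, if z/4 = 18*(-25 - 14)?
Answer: -5365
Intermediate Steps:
z = -2808 (z = 4*(18*(-25 - 14)) = 4*(18*(-39)) = 4*(-702) = -2808)
(z + (6 + 0*5)*(-186)) - 1441 = (-2808 + (6 + 0*5)*(-186)) - 1441 = (-2808 + (6 + 0)*(-186)) - 1441 = (-2808 + 6*(-186)) - 1441 = (-2808 - 1116) - 1441 = -3924 - 1441 = -5365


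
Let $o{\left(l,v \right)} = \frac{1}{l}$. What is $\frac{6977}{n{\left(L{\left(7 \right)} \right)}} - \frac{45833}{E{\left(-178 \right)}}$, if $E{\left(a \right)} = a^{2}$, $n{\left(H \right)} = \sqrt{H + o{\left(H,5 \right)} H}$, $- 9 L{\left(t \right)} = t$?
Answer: $- \frac{45833}{31684} + \frac{20931 \sqrt{2}}{2} \approx 14799.0$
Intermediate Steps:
$L{\left(t \right)} = - \frac{t}{9}$
$n{\left(H \right)} = \sqrt{1 + H}$ ($n{\left(H \right)} = \sqrt{H + \frac{H}{H}} = \sqrt{H + 1} = \sqrt{1 + H}$)
$\frac{6977}{n{\left(L{\left(7 \right)} \right)}} - \frac{45833}{E{\left(-178 \right)}} = \frac{6977}{\sqrt{1 - \frac{7}{9}}} - \frac{45833}{\left(-178\right)^{2}} = \frac{6977}{\sqrt{1 - \frac{7}{9}}} - \frac{45833}{31684} = \frac{6977}{\sqrt{\frac{2}{9}}} - \frac{45833}{31684} = \frac{6977}{\frac{1}{3} \sqrt{2}} - \frac{45833}{31684} = 6977 \frac{3 \sqrt{2}}{2} - \frac{45833}{31684} = \frac{20931 \sqrt{2}}{2} - \frac{45833}{31684} = - \frac{45833}{31684} + \frac{20931 \sqrt{2}}{2}$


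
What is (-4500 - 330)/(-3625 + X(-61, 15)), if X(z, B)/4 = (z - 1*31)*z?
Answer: -690/2689 ≈ -0.25660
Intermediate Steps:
X(z, B) = 4*z*(-31 + z) (X(z, B) = 4*((z - 1*31)*z) = 4*((z - 31)*z) = 4*((-31 + z)*z) = 4*(z*(-31 + z)) = 4*z*(-31 + z))
(-4500 - 330)/(-3625 + X(-61, 15)) = (-4500 - 330)/(-3625 + 4*(-61)*(-31 - 61)) = -4830/(-3625 + 4*(-61)*(-92)) = -4830/(-3625 + 22448) = -4830/18823 = -4830*1/18823 = -690/2689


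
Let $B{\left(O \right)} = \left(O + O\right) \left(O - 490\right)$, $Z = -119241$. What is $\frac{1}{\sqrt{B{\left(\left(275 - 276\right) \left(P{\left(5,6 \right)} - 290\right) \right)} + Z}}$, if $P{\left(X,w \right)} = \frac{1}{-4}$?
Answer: $- \frac{2 i \sqrt{418126}}{627189} \approx - 0.002062 i$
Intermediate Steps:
$P{\left(X,w \right)} = - \frac{1}{4}$
$B{\left(O \right)} = 2 O \left(-490 + O\right)$
$\frac{1}{\sqrt{B{\left(\left(275 - 276\right) \left(P{\left(5,6 \right)} - 290\right) \right)} + Z}} = \frac{1}{\sqrt{2 \left(275 - 276\right) \left(- \frac{1}{4} - 290\right) \left(-490 + \left(275 - 276\right) \left(- \frac{1}{4} - 290\right)\right) - 119241}} = \frac{1}{\sqrt{2 \left(\left(-1\right) \left(- \frac{1161}{4}\right)\right) \left(-490 - - \frac{1161}{4}\right) - 119241}} = \frac{1}{\sqrt{2 \cdot \frac{1161}{4} \left(-490 + \frac{1161}{4}\right) - 119241}} = \frac{1}{\sqrt{2 \cdot \frac{1161}{4} \left(- \frac{799}{4}\right) - 119241}} = \frac{1}{\sqrt{- \frac{927639}{8} - 119241}} = \frac{1}{\sqrt{- \frac{1881567}{8}}} = \frac{1}{\frac{3}{4} i \sqrt{418126}} = - \frac{2 i \sqrt{418126}}{627189}$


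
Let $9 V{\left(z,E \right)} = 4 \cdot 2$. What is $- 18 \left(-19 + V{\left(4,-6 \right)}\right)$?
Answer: $326$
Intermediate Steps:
$V{\left(z,E \right)} = \frac{8}{9}$ ($V{\left(z,E \right)} = \frac{4 \cdot 2}{9} = \frac{1}{9} \cdot 8 = \frac{8}{9}$)
$- 18 \left(-19 + V{\left(4,-6 \right)}\right) = - 18 \left(-19 + \frac{8}{9}\right) = \left(-18\right) \left(- \frac{163}{9}\right) = 326$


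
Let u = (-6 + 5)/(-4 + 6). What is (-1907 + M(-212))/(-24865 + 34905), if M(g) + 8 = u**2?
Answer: -7659/40160 ≈ -0.19071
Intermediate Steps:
u = -1/2 ≈ -0.50000
M(g) = -31/4 (M(g) = -8 + (-1/2)**2 = -8 + 1/4 = -31/4)
(-1907 + M(-212))/(-24865 + 34905) = (-1907 - 31/4)/(-24865 + 34905) = -7659/4/10040 = -7659/4*1/10040 = -7659/40160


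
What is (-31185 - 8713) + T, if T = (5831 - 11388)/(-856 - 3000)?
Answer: -153841131/3856 ≈ -39897.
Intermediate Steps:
T = 5557/3856 (T = -5557/(-3856) = -5557*(-1/3856) = 5557/3856 ≈ 1.4411)
(-31185 - 8713) + T = (-31185 - 8713) + 5557/3856 = -39898 + 5557/3856 = -153841131/3856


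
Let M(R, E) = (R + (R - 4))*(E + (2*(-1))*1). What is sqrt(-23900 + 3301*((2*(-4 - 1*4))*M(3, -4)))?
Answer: 2*sqrt(152473) ≈ 780.96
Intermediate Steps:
M(R, E) = (-4 + 2*R)*(-2 + E) (M(R, E) = (R + (-4 + R))*(E - 2*1) = (-4 + 2*R)*(E - 2) = (-4 + 2*R)*(-2 + E))
sqrt(-23900 + 3301*((2*(-4 - 1*4))*M(3, -4))) = sqrt(-23900 + 3301*((2*(-4 - 1*4))*(8 - 4*(-4) - 4*3 + 2*(-4)*3))) = sqrt(-23900 + 3301*((2*(-4 - 4))*(8 + 16 - 12 - 24))) = sqrt(-23900 + 3301*((2*(-8))*(-12))) = sqrt(-23900 + 3301*(-16*(-12))) = sqrt(-23900 + 3301*192) = sqrt(-23900 + 633792) = sqrt(609892) = 2*sqrt(152473)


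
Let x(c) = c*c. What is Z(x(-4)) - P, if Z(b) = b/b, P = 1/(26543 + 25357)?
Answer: 51899/51900 ≈ 0.99998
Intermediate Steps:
x(c) = c²
P = 1/51900 ≈ 1.9268e-5
Z(b) = 1
Z(x(-4)) - P = 1 - 1*1/51900 = 1 - 1/51900 = 51899/51900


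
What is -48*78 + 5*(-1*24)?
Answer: -3864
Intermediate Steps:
-48*78 + 5*(-1*24) = -3744 + 5*(-24) = -3744 - 120 = -3864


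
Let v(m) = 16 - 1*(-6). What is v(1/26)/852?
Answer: 11/426 ≈ 0.025822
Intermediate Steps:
v(m) = 22 (v(m) = 16 + 6 = 22)
v(1/26)/852 = 22/852 = 22*(1/852) = 11/426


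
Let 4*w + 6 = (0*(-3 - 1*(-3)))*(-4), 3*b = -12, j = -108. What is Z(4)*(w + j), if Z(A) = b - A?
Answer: 876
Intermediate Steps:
b = -4 (b = (⅓)*(-12) = -4)
Z(A) = -4 - A
w = -3/2 (w = -3/2 + ((0*(-3 - 1*(-3)))*(-4))/4 = -3/2 + ((0*(-3 + 3))*(-4))/4 = -3/2 + ((0*0)*(-4))/4 = -3/2 + (0*(-4))/4 = -3/2 + (¼)*0 = -3/2 + 0 = -3/2 ≈ -1.5000)
Z(4)*(w + j) = (-4 - 1*4)*(-3/2 - 108) = (-4 - 4)*(-219/2) = -8*(-219/2) = 876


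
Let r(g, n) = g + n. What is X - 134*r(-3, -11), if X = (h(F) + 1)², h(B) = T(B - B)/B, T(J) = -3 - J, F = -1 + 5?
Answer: 30017/16 ≈ 1876.1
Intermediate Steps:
F = 4
h(B) = -3/B (h(B) = (-3 - (B - B))/B = (-3 - 1*0)/B = (-3 + 0)/B = -3/B)
X = 1/16 (X = (-3/4 + 1)² = (-3*¼ + 1)² = (-¾ + 1)² = (¼)² = 1/16 ≈ 0.062500)
X - 134*r(-3, -11) = 1/16 - 134*(-3 - 11) = 1/16 - 134*(-14) = 1/16 + 1876 = 30017/16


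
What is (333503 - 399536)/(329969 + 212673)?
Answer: -66033/542642 ≈ -0.12169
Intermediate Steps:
(333503 - 399536)/(329969 + 212673) = -66033/542642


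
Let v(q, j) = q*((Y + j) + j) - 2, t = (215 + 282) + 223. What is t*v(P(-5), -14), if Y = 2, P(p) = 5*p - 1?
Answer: 485280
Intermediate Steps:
P(p) = -1 + 5*p
t = 720 (t = 497 + 223 = 720)
v(q, j) = -2 + q*(2 + 2*j) (v(q, j) = q*((2 + j) + j) - 2 = q*(2 + 2*j) - 2 = -2 + q*(2 + 2*j))
t*v(P(-5), -14) = 720*(-2 + 2*(-1 + 5*(-5)) + 2*(-14)*(-1 + 5*(-5))) = 720*(-2 + 2*(-1 - 25) + 2*(-14)*(-1 - 25)) = 720*(-2 + 2*(-26) + 2*(-14)*(-26)) = 720*(-2 - 52 + 728) = 720*674 = 485280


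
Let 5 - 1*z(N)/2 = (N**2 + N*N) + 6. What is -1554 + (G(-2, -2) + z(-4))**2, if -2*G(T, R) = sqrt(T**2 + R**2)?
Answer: 2804 + 132*sqrt(2) ≈ 2990.7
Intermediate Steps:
G(T, R) = -sqrt(R**2 + T**2)/2 (G(T, R) = -sqrt(T**2 + R**2)/2 = -sqrt(R**2 + T**2)/2)
z(N) = -2 - 4*N**2 (z(N) = 10 - 2*((N**2 + N*N) + 6) = 10 - 2*((N**2 + N**2) + 6) = 10 - 2*(2*N**2 + 6) = 10 - 2*(6 + 2*N**2) = 10 + (-12 - 4*N**2) = -2 - 4*N**2)
-1554 + (G(-2, -2) + z(-4))**2 = -1554 + (-sqrt((-2)**2 + (-2)**2)/2 + (-2 - 4*(-4)**2))**2 = -1554 + (-sqrt(4 + 4)/2 + (-2 - 4*16))**2 = -1554 + (-sqrt(2) + (-2 - 64))**2 = -1554 + (-sqrt(2) - 66)**2 = -1554 + (-66 - sqrt(2))**2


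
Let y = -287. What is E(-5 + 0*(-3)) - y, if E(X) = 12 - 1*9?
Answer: 290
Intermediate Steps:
E(X) = 3 (E(X) = 12 - 9 = 3)
E(-5 + 0*(-3)) - y = 3 - 1*(-287) = 3 + 287 = 290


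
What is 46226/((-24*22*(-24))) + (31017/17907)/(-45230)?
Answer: 3119966500703/855289892160 ≈ 3.6478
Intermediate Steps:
46226/((-24*22*(-24))) + (31017/17907)/(-45230) = 46226/((-528*(-24))) + (31017*(1/17907))*(-1/45230) = 46226/12672 + (10339/5969)*(-1/45230) = 46226*(1/12672) - 10339/269977870 = 23113/6336 - 10339/269977870 = 3119966500703/855289892160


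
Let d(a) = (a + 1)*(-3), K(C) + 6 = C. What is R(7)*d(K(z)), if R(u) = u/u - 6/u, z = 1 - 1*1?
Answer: 15/7 ≈ 2.1429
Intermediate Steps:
z = 0 (z = 1 - 1 = 0)
K(C) = -6 + C
d(a) = -3 - 3*a (d(a) = (1 + a)*(-3) = -3 - 3*a)
R(u) = 1 - 6/u
R(7)*d(K(z)) = ((-6 + 7)/7)*(-3 - 3*(-6 + 0)) = ((1/7)*1)*(-3 - 3*(-6)) = (-3 + 18)/7 = (1/7)*15 = 15/7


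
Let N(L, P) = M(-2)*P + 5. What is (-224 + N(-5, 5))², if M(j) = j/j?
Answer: 45796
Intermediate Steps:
M(j) = 1
N(L, P) = 5 + P (N(L, P) = 1*P + 5 = P + 5 = 5 + P)
(-224 + N(-5, 5))² = (-224 + (5 + 5))² = (-224 + 10)² = (-214)² = 45796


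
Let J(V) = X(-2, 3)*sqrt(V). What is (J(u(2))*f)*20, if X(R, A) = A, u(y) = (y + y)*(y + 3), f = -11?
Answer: -1320*sqrt(5) ≈ -2951.6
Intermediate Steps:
u(y) = 2*y*(3 + y) (u(y) = (2*y)*(3 + y) = 2*y*(3 + y))
J(V) = 3*sqrt(V)
(J(u(2))*f)*20 = ((3*sqrt(2*2*(3 + 2)))*(-11))*20 = ((3*sqrt(2*2*5))*(-11))*20 = ((3*sqrt(20))*(-11))*20 = ((3*(2*sqrt(5)))*(-11))*20 = ((6*sqrt(5))*(-11))*20 = -66*sqrt(5)*20 = -1320*sqrt(5)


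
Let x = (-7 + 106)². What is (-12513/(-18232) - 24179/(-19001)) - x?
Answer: -78945230437/8056424 ≈ -9799.0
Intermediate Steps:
x = 9801 (x = 99² = 9801)
(-12513/(-18232) - 24179/(-19001)) - x = (-12513/(-18232) - 24179/(-19001)) - 1*9801 = (-12513*(-1/18232) - 24179*(-1/19001)) - 9801 = (291/424 + 24179/19001) - 9801 = 15781187/8056424 - 9801 = -78945230437/8056424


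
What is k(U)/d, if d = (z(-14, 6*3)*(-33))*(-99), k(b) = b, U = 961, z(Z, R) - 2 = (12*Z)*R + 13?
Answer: -961/9830403 ≈ -9.7758e-5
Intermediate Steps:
z(Z, R) = 15 + 12*R*Z (z(Z, R) = 2 + ((12*Z)*R + 13) = 2 + (12*R*Z + 13) = 2 + (13 + 12*R*Z) = 15 + 12*R*Z)
d = -9830403 (d = ((15 + 12*(6*3)*(-14))*(-33))*(-99) = ((15 + 12*18*(-14))*(-33))*(-99) = ((15 - 3024)*(-33))*(-99) = -3009*(-33)*(-99) = 99297*(-99) = -9830403)
k(U)/d = 961/(-9830403) = 961*(-1/9830403) = -961/9830403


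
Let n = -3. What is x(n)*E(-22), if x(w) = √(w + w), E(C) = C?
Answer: -22*I*√6 ≈ -53.889*I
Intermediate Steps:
x(w) = √2*√w (x(w) = √(2*w) = √2*√w)
x(n)*E(-22) = (√2*√(-3))*(-22) = (√2*(I*√3))*(-22) = (I*√6)*(-22) = -22*I*√6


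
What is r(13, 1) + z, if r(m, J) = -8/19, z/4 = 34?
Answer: 2576/19 ≈ 135.58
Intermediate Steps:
z = 136 (z = 4*34 = 136)
r(m, J) = -8/19 (r(m, J) = -8*1/19 = -8/19)
r(13, 1) + z = -8/19 + 136 = 2576/19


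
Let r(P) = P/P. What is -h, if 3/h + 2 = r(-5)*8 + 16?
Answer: -3/22 ≈ -0.13636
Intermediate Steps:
r(P) = 1
h = 3/22 (h = 3/(-2 + (1*8 + 16)) = 3/(-2 + (8 + 16)) = 3/(-2 + 24) = 3/22 ≈ 0.13636)
-h = -1*3/22 = -3/22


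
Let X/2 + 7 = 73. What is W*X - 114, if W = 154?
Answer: 20214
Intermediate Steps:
X = 132 (X = -14 + 2*73 = -14 + 146 = 132)
W*X - 114 = 154*132 - 114 = 20328 - 114 = 20214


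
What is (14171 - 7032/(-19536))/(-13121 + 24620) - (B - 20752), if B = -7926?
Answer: 268442949595/9360186 ≈ 28679.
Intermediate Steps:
(14171 - 7032/(-19536))/(-13121 + 24620) - (B - 20752) = (14171 - 7032/(-19536))/(-13121 + 24620) - (-7926 - 20752) = (14171 - 7032*(-1/19536))/11499 - 1*(-28678) = (14171 + 293/814)*(1/11499) + 28678 = (11535487/814)*(1/11499) + 28678 = 11535487/9360186 + 28678 = 268442949595/9360186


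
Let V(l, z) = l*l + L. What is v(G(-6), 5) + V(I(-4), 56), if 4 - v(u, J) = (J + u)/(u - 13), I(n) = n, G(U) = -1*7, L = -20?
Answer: -⅒ ≈ -0.10000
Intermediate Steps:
G(U) = -7
V(l, z) = -20 + l² (V(l, z) = l*l - 20 = l² - 20 = -20 + l²)
v(u, J) = 4 - (J + u)/(-13 + u) (v(u, J) = 4 - (J + u)/(u - 13) = 4 - (J + u)/(-13 + u))
v(G(-6), 5) + V(I(-4), 56) = (-52 - 1*5 + 3*(-7))/(-13 - 7) + (-20 + (-4)²) = (-52 - 5 - 21)/(-20) + (-20 + 16) = -1/20*(-78) - 4 = 39/10 - 4 = -⅒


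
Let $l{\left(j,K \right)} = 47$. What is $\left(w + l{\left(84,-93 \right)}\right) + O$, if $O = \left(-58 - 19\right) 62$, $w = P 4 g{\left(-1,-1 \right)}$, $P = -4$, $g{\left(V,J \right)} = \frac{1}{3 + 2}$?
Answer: $- \frac{23651}{5} \approx -4730.2$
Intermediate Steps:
$g{\left(V,J \right)} = \frac{1}{5}$
$w = - \frac{16}{5}$ ($w = \left(-4\right) 4 \cdot \frac{1}{5} = \left(-16\right) \frac{1}{5} = - \frac{16}{5} \approx -3.2$)
$O = -4774$ ($O = \left(-77\right) 62 = -4774$)
$\left(w + l{\left(84,-93 \right)}\right) + O = \left(- \frac{16}{5} + 47\right) - 4774 = \frac{219}{5} - 4774 = - \frac{23651}{5}$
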